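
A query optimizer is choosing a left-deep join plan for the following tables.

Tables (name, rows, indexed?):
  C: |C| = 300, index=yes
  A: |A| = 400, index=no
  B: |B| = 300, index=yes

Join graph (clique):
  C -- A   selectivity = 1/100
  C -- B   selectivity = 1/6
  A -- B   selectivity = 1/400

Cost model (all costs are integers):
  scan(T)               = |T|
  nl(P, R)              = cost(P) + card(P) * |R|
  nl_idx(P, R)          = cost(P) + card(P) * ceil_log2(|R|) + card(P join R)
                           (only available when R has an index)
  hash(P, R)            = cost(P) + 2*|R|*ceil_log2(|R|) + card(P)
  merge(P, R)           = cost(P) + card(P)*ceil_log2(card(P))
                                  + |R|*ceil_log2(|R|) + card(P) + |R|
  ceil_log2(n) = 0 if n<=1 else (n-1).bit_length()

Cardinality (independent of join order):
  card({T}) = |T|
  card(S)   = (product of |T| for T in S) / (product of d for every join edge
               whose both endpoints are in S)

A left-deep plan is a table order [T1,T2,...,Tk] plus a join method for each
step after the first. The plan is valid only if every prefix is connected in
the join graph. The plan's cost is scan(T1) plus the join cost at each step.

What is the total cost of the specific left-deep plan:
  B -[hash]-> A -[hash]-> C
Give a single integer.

13500

step 1: scan B: cost=300, card=300
step 2: join A via hash
    card(P join A) = 300*400/(400) = 300
    cost = 300 + 2*400*9 + 300 = 7800
step 3: join C via hash
    card(P join C) = 300*300/(100*6) = 150
    cost = 7800 + 2*300*9 + 300 = 13500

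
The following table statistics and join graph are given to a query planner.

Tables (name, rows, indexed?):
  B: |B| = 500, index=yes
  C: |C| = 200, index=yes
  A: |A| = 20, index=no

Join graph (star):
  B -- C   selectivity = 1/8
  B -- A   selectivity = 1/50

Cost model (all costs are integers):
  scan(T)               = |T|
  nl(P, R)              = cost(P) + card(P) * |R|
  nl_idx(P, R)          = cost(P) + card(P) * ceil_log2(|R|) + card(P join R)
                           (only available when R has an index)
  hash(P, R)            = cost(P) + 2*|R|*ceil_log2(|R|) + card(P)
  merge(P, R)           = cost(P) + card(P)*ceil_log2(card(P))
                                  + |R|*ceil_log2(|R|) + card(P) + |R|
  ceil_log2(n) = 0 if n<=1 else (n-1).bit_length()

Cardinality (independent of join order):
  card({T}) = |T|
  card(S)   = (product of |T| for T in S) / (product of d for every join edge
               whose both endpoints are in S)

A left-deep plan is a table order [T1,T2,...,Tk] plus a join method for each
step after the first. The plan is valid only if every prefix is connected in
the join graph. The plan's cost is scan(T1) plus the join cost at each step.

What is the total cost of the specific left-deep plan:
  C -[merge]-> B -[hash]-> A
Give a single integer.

step 1: scan C: cost=200, card=200
step 2: join B via merge
    card(P join B) = 200*500/(8) = 12500
    cost = 200 + 200*8 + 500*9 + 200 + 500 = 7000
step 3: join A via hash
    card(P join A) = 12500*20/(50) = 5000
    cost = 7000 + 2*20*5 + 12500 = 19700

19700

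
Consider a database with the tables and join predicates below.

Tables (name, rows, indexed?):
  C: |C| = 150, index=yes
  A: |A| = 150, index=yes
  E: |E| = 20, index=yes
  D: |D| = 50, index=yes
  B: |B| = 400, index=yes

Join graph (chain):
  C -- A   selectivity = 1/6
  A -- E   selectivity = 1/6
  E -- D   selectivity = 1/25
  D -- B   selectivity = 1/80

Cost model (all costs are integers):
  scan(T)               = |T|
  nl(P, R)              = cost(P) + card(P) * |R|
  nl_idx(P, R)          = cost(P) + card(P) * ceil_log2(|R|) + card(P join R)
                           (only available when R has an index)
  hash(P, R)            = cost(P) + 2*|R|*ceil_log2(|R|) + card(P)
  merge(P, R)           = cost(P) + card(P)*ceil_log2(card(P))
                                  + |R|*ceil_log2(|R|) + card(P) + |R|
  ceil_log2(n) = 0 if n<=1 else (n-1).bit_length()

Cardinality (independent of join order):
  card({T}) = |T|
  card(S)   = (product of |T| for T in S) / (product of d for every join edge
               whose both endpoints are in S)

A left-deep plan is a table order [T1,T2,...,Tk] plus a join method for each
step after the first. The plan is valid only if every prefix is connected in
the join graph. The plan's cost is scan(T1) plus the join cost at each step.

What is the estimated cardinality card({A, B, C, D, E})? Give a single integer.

Tables in S: A(150), B(400), C(150), D(50), E(20)
Edges inside S: C-A(d=6), A-E(d=6), E-D(d=25), D-B(d=80)
numerator = 150 * 400 * 150 * 50 * 20 = 9000000000
denominator = 6 * 6 * 25 * 80 = 72000
card(S) = 9000000000 / 72000 = 125000

125000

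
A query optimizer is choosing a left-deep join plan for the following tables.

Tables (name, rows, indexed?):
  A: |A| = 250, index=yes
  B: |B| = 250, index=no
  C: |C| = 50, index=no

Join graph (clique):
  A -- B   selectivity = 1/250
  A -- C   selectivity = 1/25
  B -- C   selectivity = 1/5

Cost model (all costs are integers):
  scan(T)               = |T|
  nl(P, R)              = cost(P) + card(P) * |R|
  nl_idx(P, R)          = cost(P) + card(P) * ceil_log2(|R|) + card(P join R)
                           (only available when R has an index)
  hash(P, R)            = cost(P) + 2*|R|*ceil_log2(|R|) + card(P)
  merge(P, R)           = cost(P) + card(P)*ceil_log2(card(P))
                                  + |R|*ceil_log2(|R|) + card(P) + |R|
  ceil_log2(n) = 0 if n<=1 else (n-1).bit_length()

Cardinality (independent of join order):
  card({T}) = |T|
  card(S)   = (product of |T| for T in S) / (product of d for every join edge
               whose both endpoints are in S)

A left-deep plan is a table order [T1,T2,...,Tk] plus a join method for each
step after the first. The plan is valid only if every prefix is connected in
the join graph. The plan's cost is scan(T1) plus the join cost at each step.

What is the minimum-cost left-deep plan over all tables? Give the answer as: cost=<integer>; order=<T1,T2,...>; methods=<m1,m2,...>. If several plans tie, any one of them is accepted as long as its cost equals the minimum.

Selinger DP (subsets sized 1..n):
  {A}: scan cost=250, card=250
  {B}: scan cost=250, card=250
  {C}: scan cost=50, card=50
  {AB}: card=250; try (A,nl_idx)→2500, (B,hash)→4500, (A,hash)→4500, (B,merge)→4750, (A,merge)→4750, (B,nl)→62750 …(+1); best=2500 via (A,nl_idx)
  {AC}: card=500; try (A,nl_idx)→950, (C,hash)→1100, (A,merge)→2650, (C,merge)→2850, (A,hash)→4100, (A,nl)→12550 …(+1); best=950 via (A,nl_idx)
  {BC}: card=2500; try (C,hash)→1100, (B,merge)→2650, (C,merge)→2850, (B,hash)→4100, (B,nl)→12550, (C,nl)→12750; best=1100 via (C,hash)
  {ABC}: card=100; try (C,hash)→3350, (C,merge)→5100, (B,hash)→5450, (A,hash)→7600, (B,merge)→8200, (C,nl)→15000 …(+4); best=3350 via (C,hash)

cost=3350; order=B,A,C; methods=nl_idx,hash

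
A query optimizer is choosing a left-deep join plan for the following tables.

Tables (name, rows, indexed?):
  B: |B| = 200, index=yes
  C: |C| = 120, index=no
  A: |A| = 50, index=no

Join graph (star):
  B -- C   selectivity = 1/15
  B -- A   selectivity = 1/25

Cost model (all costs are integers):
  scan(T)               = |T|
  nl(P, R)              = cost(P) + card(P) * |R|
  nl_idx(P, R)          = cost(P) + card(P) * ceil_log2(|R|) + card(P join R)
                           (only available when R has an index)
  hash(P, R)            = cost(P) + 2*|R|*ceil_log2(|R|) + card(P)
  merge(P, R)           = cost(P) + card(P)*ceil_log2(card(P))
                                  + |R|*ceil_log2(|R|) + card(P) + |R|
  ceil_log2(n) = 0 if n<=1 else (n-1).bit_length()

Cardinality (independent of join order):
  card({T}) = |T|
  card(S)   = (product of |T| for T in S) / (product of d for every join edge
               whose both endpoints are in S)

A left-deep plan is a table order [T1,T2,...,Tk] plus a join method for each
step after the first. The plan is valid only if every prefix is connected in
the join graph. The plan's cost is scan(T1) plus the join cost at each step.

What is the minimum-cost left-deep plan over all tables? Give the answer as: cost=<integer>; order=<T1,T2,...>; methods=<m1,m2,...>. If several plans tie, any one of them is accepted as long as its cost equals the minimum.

Selinger DP (subsets sized 1..n):
  {B}: scan cost=200, card=200
  {C}: scan cost=120, card=120
  {A}: scan cost=50, card=50
  {BC}: card=1600; try (C,hash)→2080, (B,nl_idx)→2680, (B,merge)→2880, (C,merge)→2960, (B,hash)→3440, (B,nl)→24120 …(+1); best=2080 via (C,hash)
  {AB}: card=400; try (B,nl_idx)→850, (A,hash)→1000, (B,merge)→2200, (A,merge)→2350, (B,hash)→3300, (B,nl)→10050 …(+1); best=850 via (B,nl_idx)
  {ABC}: card=3200; try (C,hash)→2930, (A,hash)→4280, (C,merge)→5810, (A,merge)→21630, (C,nl)→48850, (A,nl)→82080; best=2930 via (C,hash)

cost=2930; order=A,B,C; methods=nl_idx,hash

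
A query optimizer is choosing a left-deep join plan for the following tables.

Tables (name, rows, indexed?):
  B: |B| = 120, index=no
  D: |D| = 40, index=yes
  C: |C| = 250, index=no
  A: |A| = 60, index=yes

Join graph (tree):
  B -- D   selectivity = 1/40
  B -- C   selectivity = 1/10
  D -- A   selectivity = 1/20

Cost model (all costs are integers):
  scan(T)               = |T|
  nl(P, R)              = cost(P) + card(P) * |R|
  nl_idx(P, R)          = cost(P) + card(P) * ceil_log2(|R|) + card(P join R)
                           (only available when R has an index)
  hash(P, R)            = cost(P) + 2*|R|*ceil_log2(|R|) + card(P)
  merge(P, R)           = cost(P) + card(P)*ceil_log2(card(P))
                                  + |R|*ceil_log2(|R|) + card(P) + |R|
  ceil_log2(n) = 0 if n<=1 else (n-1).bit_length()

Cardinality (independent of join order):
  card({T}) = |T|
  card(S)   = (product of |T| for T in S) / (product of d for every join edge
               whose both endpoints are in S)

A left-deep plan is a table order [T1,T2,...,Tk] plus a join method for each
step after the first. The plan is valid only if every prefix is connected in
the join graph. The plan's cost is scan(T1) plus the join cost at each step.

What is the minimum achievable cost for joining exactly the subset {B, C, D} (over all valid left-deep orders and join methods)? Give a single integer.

3930

Selinger DP over subsets of {B,C,D}:
  {B}: scan cost=120, card=120
  {D}: scan cost=40, card=40
  {C}: scan cost=250, card=250
  {BD}: card=120; try (D,hash)→720, (D,nl_idx)→960, (B,merge)→1280, (D,merge)→1360, (B,hash)→1760, (B,nl)→4840 …(+1); best=720 via (D,hash)
  {BC}: card=3000; try (B,hash)→2180, (C,merge)→3330, (B,merge)→3460, (C,hash)→4240, (C,nl)→30120, (B,nl)→30250; best=2180 via (B,hash)
  {BCD}: card=3000; try (C,merge)→3930, (C,hash)→4840, (D,hash)→5660, (D,nl_idx)→23180, (C,nl)→30720, (D,merge)→41460 …(+1); best=3930 via (C,merge)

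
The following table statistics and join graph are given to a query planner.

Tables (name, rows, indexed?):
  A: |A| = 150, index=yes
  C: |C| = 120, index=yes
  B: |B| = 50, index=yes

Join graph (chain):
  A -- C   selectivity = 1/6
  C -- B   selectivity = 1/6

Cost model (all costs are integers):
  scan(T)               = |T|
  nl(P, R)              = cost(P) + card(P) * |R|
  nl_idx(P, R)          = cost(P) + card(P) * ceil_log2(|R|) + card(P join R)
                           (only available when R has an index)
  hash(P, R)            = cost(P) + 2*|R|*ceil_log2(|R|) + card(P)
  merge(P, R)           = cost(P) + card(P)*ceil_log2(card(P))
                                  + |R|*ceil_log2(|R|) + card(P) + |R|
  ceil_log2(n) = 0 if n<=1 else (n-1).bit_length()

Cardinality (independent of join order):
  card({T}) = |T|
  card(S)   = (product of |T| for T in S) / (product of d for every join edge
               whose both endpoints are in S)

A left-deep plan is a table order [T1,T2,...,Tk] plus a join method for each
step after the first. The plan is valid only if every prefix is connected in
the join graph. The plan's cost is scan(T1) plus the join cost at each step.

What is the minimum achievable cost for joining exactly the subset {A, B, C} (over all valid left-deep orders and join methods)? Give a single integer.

Selinger DP over subsets of {A,B,C}:
  {A}: scan cost=150, card=150
  {C}: scan cost=120, card=120
  {B}: scan cost=50, card=50
  {AC}: card=3000; try (C,hash)→1980, (A,merge)→2430, (C,merge)→2460, (A,hash)→2640, (A,nl_idx)→4080, (C,nl_idx)→4200 …(+2); best=1980 via (C,hash)
  {BC}: card=1000; try (B,hash)→840, (C,merge)→1360, (C,nl_idx)→1400, (B,merge)→1430, (C,hash)→1780, (B,nl_idx)→1840 …(+2); best=840 via (B,hash)
  {ABC}: card=25000; try (A,hash)→4240, (B,hash)→5580, (A,merge)→13190, (A,nl_idx)→33840, (B,merge)→41330, (B,nl_idx)→44980 …(+2); best=4240 via (A,hash)

4240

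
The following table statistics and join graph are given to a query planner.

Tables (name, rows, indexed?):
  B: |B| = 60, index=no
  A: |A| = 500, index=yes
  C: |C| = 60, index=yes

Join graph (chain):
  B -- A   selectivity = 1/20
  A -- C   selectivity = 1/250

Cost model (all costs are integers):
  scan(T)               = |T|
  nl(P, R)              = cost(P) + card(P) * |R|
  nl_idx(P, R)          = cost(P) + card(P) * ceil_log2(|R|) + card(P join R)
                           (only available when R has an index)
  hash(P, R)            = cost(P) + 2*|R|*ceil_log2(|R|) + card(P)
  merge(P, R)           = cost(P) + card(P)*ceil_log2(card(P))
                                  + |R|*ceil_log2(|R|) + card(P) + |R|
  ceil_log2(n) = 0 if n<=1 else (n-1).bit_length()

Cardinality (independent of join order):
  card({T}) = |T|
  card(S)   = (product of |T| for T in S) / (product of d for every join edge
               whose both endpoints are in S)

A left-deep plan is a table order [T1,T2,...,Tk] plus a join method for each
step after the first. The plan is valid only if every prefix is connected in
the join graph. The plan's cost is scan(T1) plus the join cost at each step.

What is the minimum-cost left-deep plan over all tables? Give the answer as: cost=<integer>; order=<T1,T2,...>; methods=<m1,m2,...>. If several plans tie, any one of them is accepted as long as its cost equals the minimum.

Selinger DP (subsets sized 1..n):
  {B}: scan cost=60, card=60
  {A}: scan cost=500, card=500
  {C}: scan cost=60, card=60
  {AB}: card=1500; try (B,hash)→1720, (A,nl_idx)→2100, (A,merge)→5480, (B,merge)→5920, (A,hash)→9120, (A,nl)→30060 …(+1); best=1720 via (B,hash)
  {AC}: card=120; try (A,nl_idx)→720, (C,hash)→1720, (C,nl_idx)→3620, (A,merge)→5480, (C,merge)→5920, (A,hash)→9120 …(+2); best=720 via (A,nl_idx)
  {ABC}: card=360; try (B,hash)→1560, (B,merge)→2100, (C,hash)→3940, (B,nl)→7920, (C,nl_idx)→11080, (C,merge)→20140 …(+1); best=1560 via (B,hash)

cost=1560; order=C,A,B; methods=nl_idx,hash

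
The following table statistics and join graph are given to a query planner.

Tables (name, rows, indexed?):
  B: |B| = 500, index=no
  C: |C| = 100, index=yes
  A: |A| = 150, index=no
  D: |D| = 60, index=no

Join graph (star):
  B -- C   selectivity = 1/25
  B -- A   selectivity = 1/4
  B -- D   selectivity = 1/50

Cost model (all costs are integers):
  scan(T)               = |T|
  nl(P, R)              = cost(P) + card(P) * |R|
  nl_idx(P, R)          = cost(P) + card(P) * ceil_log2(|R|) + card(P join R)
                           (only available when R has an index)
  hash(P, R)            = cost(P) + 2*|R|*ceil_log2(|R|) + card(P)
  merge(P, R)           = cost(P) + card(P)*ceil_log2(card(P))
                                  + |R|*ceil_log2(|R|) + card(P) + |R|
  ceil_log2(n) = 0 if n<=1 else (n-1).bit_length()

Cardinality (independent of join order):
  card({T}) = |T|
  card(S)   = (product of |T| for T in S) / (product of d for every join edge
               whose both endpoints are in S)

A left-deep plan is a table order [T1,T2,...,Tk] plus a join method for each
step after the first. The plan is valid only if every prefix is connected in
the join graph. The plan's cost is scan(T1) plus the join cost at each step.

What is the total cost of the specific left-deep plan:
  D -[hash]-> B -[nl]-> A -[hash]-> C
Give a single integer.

123020

step 1: scan D: cost=60, card=60
step 2: join B via hash
    card(P join B) = 60*500/(50) = 600
    cost = 60 + 2*500*9 + 60 = 9120
step 3: join A via nl
    card(P join A) = 600*150/(4) = 22500
    cost = 9120 + 600*150 = 99120
step 4: join C via hash
    card(P join C) = 22500*100/(25) = 90000
    cost = 99120 + 2*100*7 + 22500 = 123020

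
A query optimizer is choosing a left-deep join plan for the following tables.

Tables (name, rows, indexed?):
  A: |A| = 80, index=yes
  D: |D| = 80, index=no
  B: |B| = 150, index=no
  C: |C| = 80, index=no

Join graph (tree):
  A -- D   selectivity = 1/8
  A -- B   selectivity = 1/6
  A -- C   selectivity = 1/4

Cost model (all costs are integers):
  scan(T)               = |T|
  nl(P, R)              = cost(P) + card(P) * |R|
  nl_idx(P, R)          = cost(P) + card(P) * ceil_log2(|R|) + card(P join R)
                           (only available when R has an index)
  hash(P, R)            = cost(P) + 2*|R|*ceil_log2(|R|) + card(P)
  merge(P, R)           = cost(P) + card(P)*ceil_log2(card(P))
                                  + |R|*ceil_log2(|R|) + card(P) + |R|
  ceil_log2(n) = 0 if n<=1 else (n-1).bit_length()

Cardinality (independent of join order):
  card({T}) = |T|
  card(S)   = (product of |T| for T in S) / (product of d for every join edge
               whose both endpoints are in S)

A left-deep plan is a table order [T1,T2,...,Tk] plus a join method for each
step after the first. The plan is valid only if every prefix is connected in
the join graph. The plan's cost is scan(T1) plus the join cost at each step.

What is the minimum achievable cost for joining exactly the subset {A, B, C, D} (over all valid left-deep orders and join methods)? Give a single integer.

Selinger DP over subsets of {A,B,C,D}:
  {A}: scan cost=80, card=80
  {D}: scan cost=80, card=80
  {B}: scan cost=150, card=150
  {C}: scan cost=80, card=80
  {AD}: card=800; try (D,hash)→1280, (A,hash)→1280, (D,merge)→1360, (A,merge)→1360, (A,nl_idx)→1440, (D,nl)→6480 …(+1); best=1280 via (D,hash)
  {AB}: card=2000; try (A,hash)→1420, (B,merge)→2070, (A,merge)→2140, (B,hash)→2560, (A,nl_idx)→3200, (B,nl)→12080 …(+1); best=1420 via (A,hash)
  {AC}: card=1600; try (C,hash)→1280, (A,hash)→1280, (C,merge)→1360, (A,merge)→1360, (A,nl_idx)→2240, (C,nl)→6480 …(+1); best=1280 via (C,hash)
  {ABD}: card=20000; try (B,hash)→4480, (D,hash)→4540, (B,merge)→11430, (D,merge)→26060, (B,nl)→121280, (D,nl)→161420; best=4480 via (B,hash)
  {ACD}: card=16000; try (C,hash)→3200, (D,hash)→4000, (C,merge)→10720, (D,merge)→21120, (C,nl)→65280, (D,nl)→129280; best=3200 via (C,hash)
  {ABC}: card=40000; try (C,hash)→4540, (B,hash)→5280, (B,merge)→21830, (C,merge)→26060, (C,nl)→161420, (B,nl)→241280; best=4540 via (C,hash)
  {ABCD}: card=400000; try (B,hash)→21600, (C,hash)→25600, (D,hash)→45660, (B,merge)→244550, (C,merge)→325120, (D,merge)→685180 …(+3); best=21600 via (B,hash)

21600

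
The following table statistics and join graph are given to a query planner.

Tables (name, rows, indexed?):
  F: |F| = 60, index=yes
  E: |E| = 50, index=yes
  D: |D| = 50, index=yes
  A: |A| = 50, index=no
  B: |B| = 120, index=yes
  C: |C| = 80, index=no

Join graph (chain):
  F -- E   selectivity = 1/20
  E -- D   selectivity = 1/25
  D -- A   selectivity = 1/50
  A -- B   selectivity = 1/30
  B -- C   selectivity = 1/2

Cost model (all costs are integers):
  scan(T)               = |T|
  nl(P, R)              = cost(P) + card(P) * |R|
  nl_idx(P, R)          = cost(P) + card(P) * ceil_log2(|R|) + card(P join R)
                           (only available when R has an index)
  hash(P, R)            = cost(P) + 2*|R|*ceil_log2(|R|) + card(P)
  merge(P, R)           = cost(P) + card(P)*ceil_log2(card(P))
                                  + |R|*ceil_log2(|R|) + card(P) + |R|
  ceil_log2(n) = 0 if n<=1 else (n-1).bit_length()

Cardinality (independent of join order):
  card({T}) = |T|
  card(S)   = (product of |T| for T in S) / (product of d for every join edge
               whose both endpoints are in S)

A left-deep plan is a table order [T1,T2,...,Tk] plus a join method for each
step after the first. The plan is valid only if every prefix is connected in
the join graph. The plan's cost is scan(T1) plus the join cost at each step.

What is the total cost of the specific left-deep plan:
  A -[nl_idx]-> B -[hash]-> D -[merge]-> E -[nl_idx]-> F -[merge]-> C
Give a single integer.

22190

step 1: scan A: cost=50, card=50
step 2: join B via nl_idx
    card(P join B) = 50*120/(30) = 200
    cost = 50 + 50*7 + 200 = 600
step 3: join D via hash
    card(P join D) = 200*50/(50) = 200
    cost = 600 + 2*50*6 + 200 = 1400
step 4: join E via merge
    card(P join E) = 200*50/(25) = 400
    cost = 1400 + 200*8 + 50*6 + 200 + 50 = 3550
step 5: join F via nl_idx
    card(P join F) = 400*60/(20) = 1200
    cost = 3550 + 400*6 + 1200 = 7150
step 6: join C via merge
    card(P join C) = 1200*80/(2) = 48000
    cost = 7150 + 1200*11 + 80*7 + 1200 + 80 = 22190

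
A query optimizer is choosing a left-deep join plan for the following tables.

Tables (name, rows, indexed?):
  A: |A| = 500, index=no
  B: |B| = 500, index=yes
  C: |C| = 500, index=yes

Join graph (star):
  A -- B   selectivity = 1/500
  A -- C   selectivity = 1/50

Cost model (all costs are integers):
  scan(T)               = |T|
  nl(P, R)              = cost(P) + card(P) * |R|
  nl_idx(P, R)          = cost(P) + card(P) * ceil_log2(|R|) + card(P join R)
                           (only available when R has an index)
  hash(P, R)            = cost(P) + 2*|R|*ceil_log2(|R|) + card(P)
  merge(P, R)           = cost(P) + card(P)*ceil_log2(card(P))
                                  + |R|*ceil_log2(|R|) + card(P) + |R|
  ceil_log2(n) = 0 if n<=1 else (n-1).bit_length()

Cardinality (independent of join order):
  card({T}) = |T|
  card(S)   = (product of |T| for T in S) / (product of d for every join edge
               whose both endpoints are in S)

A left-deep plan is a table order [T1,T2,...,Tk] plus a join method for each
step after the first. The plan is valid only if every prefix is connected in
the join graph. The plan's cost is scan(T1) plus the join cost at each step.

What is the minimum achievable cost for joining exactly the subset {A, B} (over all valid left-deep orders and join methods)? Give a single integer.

Selinger DP over subsets of {A,B}:
  {A}: scan cost=500, card=500
  {B}: scan cost=500, card=500
  {AB}: card=500; try (B,nl_idx)→5500, (B,hash)→10000, (A,hash)→10000, (B,merge)→10500, (A,merge)→10500, (B,nl)→250500 …(+1); best=5500 via (B,nl_idx)

5500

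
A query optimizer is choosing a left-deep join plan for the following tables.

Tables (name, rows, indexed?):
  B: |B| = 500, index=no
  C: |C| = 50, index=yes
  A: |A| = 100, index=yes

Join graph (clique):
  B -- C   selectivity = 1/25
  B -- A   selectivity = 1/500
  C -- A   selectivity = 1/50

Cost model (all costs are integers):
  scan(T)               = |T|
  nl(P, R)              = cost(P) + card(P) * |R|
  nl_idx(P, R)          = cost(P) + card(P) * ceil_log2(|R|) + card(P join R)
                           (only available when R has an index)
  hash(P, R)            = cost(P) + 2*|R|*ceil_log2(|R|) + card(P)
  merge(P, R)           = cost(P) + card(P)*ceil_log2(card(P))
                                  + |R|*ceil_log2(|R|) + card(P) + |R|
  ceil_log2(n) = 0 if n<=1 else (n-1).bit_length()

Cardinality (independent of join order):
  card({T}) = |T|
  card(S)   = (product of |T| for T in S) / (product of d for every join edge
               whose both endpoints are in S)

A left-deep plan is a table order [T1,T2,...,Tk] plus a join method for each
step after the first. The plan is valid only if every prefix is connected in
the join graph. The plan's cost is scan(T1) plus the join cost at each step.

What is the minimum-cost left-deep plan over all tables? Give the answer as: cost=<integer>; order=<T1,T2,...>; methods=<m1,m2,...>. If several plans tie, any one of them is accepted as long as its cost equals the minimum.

cost=3004; order=B,A,C; methods=hash,nl_idx

Selinger DP (subsets sized 1..n):
  {B}: scan cost=500, card=500
  {C}: scan cost=50, card=50
  {A}: scan cost=100, card=100
  {BC}: card=1000; try (C,hash)→1600, (C,nl_idx)→4500, (B,merge)→5400, (C,merge)→5850, (B,hash)→9100, (B,nl)→25050 …(+1); best=1600 via (C,hash)
  {AB}: card=100; try (A,hash)→2400, (A,nl_idx)→4100, (B,merge)→5900, (A,merge)→6300, (B,hash)→9200, (B,nl)→50100 …(+1); best=2400 via (A,hash)
  {AC}: card=100; try (A,nl_idx)→500, (C,hash)→800, (C,nl_idx)→800, (A,merge)→1200, (C,merge)→1250, (A,hash)→1500 …(+2); best=500 via (A,nl_idx)
  {ABC}: card=4; try (C,nl_idx)→3004, (C,hash)→3100, (C,merge)→3550, (A,hash)→4000, (B,merge)→6300, (C,nl)→7400 …(+5); best=3004 via (C,nl_idx)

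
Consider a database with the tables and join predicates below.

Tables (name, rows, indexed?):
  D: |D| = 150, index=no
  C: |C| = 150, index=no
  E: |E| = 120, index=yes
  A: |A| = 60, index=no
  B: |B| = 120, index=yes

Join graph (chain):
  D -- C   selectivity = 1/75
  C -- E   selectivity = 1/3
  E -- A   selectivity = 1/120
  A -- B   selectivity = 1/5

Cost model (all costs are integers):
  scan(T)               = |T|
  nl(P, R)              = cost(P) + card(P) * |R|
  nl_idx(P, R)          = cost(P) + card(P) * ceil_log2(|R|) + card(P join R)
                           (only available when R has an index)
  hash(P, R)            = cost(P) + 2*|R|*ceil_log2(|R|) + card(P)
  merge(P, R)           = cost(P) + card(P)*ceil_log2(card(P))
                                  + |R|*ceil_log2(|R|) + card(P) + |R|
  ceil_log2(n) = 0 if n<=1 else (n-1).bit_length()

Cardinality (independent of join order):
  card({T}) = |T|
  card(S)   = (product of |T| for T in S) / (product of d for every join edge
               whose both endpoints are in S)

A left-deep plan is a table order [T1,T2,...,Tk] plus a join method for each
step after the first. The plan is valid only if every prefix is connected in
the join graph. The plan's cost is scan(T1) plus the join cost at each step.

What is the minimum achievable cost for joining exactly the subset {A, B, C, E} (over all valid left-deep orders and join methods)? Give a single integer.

Selinger DP over subsets of {A,B,C,E}:
  {C}: scan cost=150, card=150
  {E}: scan cost=120, card=120
  {A}: scan cost=60, card=60
  {B}: scan cost=120, card=120
  {CE}: card=6000; try (E,hash)→1980, (C,merge)→2430, (E,merge)→2460, (C,hash)→2640, (E,nl_idx)→7200, (C,nl)→18120 …(+1); best=1980 via (E,hash)
  {AE}: card=60; try (E,nl_idx)→540, (A,hash)→960, (E,merge)→1440, (A,merge)→1500, (E,hash)→1800, (E,nl)→7260 …(+1); best=540 via (E,nl_idx)
  {AB}: card=1440; try (A,hash)→960, (B,merge)→1440, (A,merge)→1500, (B,hash)→1800, (B,nl_idx)→1920, (B,nl)→7260 …(+1); best=960 via (A,hash)
  {ACE}: card=3000; try (C,merge)→2310, (C,hash)→3000, (A,hash)→8700, (C,nl)→9540, (A,merge)→86400, (A,nl)→361980; best=2310 via (C,merge)
  {ABE}: card=1440; try (B,merge)→1920, (B,hash)→2280, (B,nl_idx)→2400, (E,hash)→4080, (B,nl)→7740, (E,nl_idx)→12480 …(+2); best=1920 via (B,merge)
  {ABCE}: card=72000; try (C,hash)→5760, (B,hash)→6990, (C,merge)→20550, (B,merge)→42270, (B,nl_idx)→95310, (C,nl)→217920 …(+1); best=5760 via (C,hash)

5760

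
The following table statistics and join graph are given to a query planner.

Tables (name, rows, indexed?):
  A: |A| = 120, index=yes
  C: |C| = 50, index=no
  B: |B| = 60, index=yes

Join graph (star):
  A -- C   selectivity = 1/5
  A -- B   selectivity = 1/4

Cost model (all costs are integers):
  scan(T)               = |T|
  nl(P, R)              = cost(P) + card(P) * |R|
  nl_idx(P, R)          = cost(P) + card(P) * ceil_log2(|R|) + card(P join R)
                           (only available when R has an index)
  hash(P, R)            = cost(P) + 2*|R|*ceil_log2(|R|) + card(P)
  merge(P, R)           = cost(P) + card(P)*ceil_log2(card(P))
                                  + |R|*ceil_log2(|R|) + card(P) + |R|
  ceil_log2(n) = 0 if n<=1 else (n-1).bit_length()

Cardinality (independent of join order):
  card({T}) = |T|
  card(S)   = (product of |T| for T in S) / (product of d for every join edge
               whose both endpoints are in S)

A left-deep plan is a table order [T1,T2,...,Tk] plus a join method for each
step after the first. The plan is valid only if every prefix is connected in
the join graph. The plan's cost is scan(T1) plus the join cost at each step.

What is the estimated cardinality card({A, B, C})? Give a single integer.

Tables in S: A(120), B(60), C(50)
Edges inside S: A-C(d=5), A-B(d=4)
numerator = 120 * 60 * 50 = 360000
denominator = 5 * 4 = 20
card(S) = 360000 / 20 = 18000

18000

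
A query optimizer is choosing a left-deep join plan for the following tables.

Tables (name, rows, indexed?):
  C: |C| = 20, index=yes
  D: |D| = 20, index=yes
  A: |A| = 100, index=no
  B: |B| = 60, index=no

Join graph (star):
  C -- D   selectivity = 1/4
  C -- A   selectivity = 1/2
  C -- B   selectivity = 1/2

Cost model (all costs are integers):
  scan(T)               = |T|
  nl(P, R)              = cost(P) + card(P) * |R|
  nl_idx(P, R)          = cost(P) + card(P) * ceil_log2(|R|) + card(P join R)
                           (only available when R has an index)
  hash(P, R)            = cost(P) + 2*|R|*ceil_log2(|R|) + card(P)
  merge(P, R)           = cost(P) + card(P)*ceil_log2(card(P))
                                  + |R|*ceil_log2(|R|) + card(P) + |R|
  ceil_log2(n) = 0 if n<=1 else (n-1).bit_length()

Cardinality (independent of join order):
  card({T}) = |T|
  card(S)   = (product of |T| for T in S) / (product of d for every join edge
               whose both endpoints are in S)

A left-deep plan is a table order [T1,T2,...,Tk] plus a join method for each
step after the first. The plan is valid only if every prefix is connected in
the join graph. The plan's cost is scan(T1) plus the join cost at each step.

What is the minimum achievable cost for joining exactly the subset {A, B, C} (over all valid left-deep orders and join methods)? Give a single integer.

Selinger DP over subsets of {A,B,C}:
  {C}: scan cost=20, card=20
  {A}: scan cost=100, card=100
  {B}: scan cost=60, card=60
  {AC}: card=1000; try (C,hash)→400, (A,merge)→940, (C,merge)→1020, (A,hash)→1440, (C,nl_idx)→1600, (A,nl)→2020 …(+1); best=400 via (C,hash)
  {BC}: card=600; try (C,hash)→320, (B,merge)→560, (C,merge)→600, (B,hash)→760, (C,nl_idx)→960, (B,nl)→1220 …(+1); best=320 via (C,hash)
  {ABC}: card=30000; try (B,hash)→2120, (A,hash)→2320, (A,merge)→7720, (B,merge)→11820, (A,nl)→60320, (B,nl)→60400; best=2120 via (B,hash)

2120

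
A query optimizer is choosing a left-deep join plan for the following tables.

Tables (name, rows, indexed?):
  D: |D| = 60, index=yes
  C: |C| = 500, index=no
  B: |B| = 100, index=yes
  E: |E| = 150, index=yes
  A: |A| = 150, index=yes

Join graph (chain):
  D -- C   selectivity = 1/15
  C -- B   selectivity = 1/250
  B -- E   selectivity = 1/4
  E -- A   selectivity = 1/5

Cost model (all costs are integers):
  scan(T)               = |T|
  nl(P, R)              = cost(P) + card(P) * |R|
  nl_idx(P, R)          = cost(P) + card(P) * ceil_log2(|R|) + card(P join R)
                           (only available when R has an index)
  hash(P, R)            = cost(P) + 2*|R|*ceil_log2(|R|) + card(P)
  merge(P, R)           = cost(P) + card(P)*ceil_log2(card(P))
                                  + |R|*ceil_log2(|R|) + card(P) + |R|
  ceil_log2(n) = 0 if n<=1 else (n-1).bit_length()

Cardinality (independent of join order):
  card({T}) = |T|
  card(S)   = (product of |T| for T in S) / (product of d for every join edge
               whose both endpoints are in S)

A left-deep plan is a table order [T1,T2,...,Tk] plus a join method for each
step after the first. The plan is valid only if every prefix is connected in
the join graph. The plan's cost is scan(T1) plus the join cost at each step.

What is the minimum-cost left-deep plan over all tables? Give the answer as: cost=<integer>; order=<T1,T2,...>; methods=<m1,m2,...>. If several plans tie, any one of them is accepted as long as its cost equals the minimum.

cost=38920; order=C,B,D,E,A; methods=hash,hash,hash,hash

Selinger DP (subsets sized 1..n):
  {D}: scan cost=60, card=60
  {C}: scan cost=500, card=500
  {B}: scan cost=100, card=100
  {E}: scan cost=150, card=150
  {A}: scan cost=150, card=150
  {CD}: card=2000; try (D,hash)→1720, (C,merge)→5480, (D,nl_idx)→5500, (D,merge)→5920, (C,hash)→9120, (C,nl)→30060 …(+1); best=1720 via (D,hash)
  {BC}: card=200; try (B,hash)→2400, (B,nl_idx)→4200, (C,merge)→5900, (B,merge)→6300, (C,hash)→9200, (C,nl)→50100 …(+1); best=2400 via (B,hash)
  {BE}: card=3750; try (B,hash)→1700, (E,merge)→2250, (B,merge)→2300, (E,hash)→2600, (E,nl_idx)→4650, (B,nl_idx)→4950 …(+2); best=1700 via (B,hash)
  {AE}: card=4500; try (E,hash)→2700, (A,hash)→2700, (E,merge)→2850, (A,merge)→2850, (E,nl_idx)→5850, (A,nl_idx)→5850 …(+2); best=2700 via (E,hash)
  {BCD}: card=800; try (D,hash)→3320, (D,nl_idx)→4400, (D,merge)→4620, (B,hash)→5120, (D,nl)→14400, (B,nl_idx)→16520 …(+2); best=3320 via (D,hash)
  {BCE}: card=7500; try (E,hash)→5000, (E,merge)→5550, (E,nl_idx)→11500, (C,hash)→14450, (E,nl)→32400, (C,merge)→55450 …(+1); best=5000 via (E,hash)
  {ABE}: card=112500; try (A,hash)→7850, (B,hash)→8600, (A,merge)→51800, (B,merge)→66500, (A,nl_idx)→144200, (B,nl_idx)→146700 …(+2); best=7850 via (A,hash)
  {BCDE}: card=30000; try (E,hash)→6520, (D,hash)→13220, (E,merge)→13470, (E,nl_idx)→39720, (D,nl_idx)→80000, (D,merge)→110420 …(+2); best=6520 via (E,hash)
  {ABCE}: card=225000; try (A,hash)→14900, (A,merge)→111350, (C,hash)→129350, (A,nl_idx)→290000, (A,nl)→1130000, (C,merge)→2037850 …(+1); best=14900 via (A,hash)
  {ABCDE}: card=900000; try (A,hash)→38920, (D,hash)→240620, (A,merge)→487870, (A,nl_idx)→1146520, (D,nl_idx)→2264900, (D,merge)→4290320 …(+2); best=38920 via (A,hash)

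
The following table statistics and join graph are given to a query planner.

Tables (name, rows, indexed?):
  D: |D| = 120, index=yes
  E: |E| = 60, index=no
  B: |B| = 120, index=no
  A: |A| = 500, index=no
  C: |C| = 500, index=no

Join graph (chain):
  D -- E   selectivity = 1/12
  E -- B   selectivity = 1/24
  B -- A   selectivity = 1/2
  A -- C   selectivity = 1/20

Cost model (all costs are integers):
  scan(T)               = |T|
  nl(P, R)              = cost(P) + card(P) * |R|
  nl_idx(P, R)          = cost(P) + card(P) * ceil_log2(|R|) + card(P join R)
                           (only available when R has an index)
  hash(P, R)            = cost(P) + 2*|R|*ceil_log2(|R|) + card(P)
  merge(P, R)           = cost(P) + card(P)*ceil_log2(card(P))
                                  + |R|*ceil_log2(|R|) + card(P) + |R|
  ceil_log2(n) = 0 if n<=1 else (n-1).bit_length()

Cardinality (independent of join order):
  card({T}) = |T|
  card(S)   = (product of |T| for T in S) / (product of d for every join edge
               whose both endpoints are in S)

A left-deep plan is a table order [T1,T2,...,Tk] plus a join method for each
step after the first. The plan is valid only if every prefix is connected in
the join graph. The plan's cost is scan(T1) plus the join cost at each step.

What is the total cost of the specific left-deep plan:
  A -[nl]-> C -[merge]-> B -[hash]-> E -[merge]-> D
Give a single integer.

42440640

step 1: scan A: cost=500, card=500
step 2: join C via nl
    card(P join C) = 500*500/(20) = 12500
    cost = 500 + 500*500 = 250500
step 3: join B via merge
    card(P join B) = 12500*120/(2) = 750000
    cost = 250500 + 12500*14 + 120*7 + 12500 + 120 = 438960
step 4: join E via hash
    card(P join E) = 750000*60/(24) = 1875000
    cost = 438960 + 2*60*6 + 750000 = 1189680
step 5: join D via merge
    card(P join D) = 1875000*120/(12) = 18750000
    cost = 1189680 + 1875000*21 + 120*7 + 1875000 + 120 = 42440640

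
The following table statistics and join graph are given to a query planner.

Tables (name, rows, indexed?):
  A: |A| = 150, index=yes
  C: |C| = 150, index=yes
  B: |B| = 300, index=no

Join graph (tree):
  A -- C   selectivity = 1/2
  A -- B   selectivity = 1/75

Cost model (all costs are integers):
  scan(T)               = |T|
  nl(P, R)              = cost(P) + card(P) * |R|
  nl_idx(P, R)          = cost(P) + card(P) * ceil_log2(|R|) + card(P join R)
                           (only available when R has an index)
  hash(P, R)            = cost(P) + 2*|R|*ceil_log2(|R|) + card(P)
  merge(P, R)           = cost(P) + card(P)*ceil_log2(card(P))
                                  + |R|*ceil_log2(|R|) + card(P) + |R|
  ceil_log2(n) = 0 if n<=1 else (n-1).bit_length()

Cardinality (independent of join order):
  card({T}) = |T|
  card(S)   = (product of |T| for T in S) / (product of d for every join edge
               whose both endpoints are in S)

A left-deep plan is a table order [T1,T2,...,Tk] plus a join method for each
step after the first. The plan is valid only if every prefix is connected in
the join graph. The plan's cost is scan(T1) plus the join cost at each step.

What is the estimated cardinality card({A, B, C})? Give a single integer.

Tables in S: A(150), B(300), C(150)
Edges inside S: A-C(d=2), A-B(d=75)
numerator = 150 * 300 * 150 = 6750000
denominator = 2 * 75 = 150
card(S) = 6750000 / 150 = 45000

45000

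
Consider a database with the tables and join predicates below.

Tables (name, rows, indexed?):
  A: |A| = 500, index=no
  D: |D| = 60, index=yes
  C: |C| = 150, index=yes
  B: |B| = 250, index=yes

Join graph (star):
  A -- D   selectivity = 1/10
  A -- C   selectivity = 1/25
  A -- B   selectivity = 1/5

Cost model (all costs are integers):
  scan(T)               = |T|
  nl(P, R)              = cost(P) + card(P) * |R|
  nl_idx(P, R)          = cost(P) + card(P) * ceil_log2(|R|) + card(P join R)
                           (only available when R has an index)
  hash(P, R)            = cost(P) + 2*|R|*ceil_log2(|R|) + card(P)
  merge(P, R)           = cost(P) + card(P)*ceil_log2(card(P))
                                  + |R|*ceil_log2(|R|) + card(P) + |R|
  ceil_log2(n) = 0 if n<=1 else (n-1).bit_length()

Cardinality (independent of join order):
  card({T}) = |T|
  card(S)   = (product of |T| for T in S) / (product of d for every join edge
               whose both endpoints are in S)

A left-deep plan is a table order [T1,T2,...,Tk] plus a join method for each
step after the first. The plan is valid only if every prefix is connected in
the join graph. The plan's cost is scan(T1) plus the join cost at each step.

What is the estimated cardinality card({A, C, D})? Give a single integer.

18000

Tables in S: A(500), C(150), D(60)
Edges inside S: A-D(d=10), A-C(d=25)
numerator = 500 * 150 * 60 = 4500000
denominator = 10 * 25 = 250
card(S) = 4500000 / 250 = 18000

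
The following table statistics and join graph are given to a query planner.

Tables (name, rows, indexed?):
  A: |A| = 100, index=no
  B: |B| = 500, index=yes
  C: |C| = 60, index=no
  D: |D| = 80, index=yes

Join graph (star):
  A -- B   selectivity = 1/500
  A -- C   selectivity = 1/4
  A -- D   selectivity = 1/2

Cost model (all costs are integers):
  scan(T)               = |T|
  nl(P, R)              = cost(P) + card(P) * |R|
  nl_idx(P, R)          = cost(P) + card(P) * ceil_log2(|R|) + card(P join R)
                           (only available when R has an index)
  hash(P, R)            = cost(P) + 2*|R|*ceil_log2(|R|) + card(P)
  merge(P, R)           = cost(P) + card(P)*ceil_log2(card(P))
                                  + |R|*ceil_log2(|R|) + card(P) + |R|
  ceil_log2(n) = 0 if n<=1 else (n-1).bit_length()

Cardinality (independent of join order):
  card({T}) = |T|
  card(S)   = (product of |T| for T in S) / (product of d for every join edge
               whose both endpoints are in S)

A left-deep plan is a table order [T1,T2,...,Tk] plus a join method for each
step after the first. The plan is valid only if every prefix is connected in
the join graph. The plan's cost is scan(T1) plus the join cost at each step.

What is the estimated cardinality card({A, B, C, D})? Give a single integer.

Tables in S: A(100), B(500), C(60), D(80)
Edges inside S: A-B(d=500), A-C(d=4), A-D(d=2)
numerator = 100 * 500 * 60 * 80 = 240000000
denominator = 500 * 4 * 2 = 4000
card(S) = 240000000 / 4000 = 60000

60000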